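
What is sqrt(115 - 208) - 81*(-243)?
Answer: 19683 + I*sqrt(93) ≈ 19683.0 + 9.6436*I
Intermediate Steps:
sqrt(115 - 208) - 81*(-243) = sqrt(-93) + 19683 = I*sqrt(93) + 19683 = 19683 + I*sqrt(93)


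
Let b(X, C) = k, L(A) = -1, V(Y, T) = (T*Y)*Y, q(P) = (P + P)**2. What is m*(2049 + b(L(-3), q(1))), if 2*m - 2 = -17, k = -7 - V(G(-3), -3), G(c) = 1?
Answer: -30675/2 ≈ -15338.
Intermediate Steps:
q(P) = 4*P**2 (q(P) = (2*P)**2 = 4*P**2)
V(Y, T) = T*Y**2
k = -4 (k = -7 - (-3)*1**2 = -7 - (-3) = -7 - 1*(-3) = -7 + 3 = -4)
b(X, C) = -4
m = -15/2 (m = 1 + (1/2)*(-17) = 1 - 17/2 = -15/2 ≈ -7.5000)
m*(2049 + b(L(-3), q(1))) = -15*(2049 - 4)/2 = -15/2*2045 = -30675/2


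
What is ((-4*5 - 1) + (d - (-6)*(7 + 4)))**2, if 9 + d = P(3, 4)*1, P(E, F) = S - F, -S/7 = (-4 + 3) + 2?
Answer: 625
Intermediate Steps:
S = -7 (S = -7*((-4 + 3) + 2) = -7*(-1 + 2) = -7*1 = -7)
P(E, F) = -7 - F
d = -20 (d = -9 + (-7 - 1*4)*1 = -9 + (-7 - 4)*1 = -9 - 11*1 = -9 - 11 = -20)
((-4*5 - 1) + (d - (-6)*(7 + 4)))**2 = ((-4*5 - 1) + (-20 - (-6)*(7 + 4)))**2 = ((-20 - 1) + (-20 - (-6)*11))**2 = (-21 + (-20 - 1*(-66)))**2 = (-21 + (-20 + 66))**2 = (-21 + 46)**2 = 25**2 = 625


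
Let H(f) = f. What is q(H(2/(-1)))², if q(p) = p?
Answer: 4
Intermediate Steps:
q(H(2/(-1)))² = (2/(-1))² = (2*(-1))² = (-2)² = 4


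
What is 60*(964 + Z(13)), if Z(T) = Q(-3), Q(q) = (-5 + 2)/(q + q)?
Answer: 57870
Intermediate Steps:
Q(q) = -3/(2*q) (Q(q) = -3*1/(2*q) = -3/(2*q))
Z(T) = ½ (Z(T) = -3/2/(-3) = -3/2*(-⅓) = ½)
60*(964 + Z(13)) = 60*(964 + ½) = 60*(1929/2) = 57870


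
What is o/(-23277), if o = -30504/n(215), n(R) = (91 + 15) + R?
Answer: 10168/2490639 ≈ 0.0040825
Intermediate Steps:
n(R) = 106 + R
o = -10168/107 (o = -30504/(106 + 215) = -30504/321 = -30504*1/321 = -10168/107 ≈ -95.028)
o/(-23277) = -10168/107/(-23277) = -10168/107*(-1/23277) = 10168/2490639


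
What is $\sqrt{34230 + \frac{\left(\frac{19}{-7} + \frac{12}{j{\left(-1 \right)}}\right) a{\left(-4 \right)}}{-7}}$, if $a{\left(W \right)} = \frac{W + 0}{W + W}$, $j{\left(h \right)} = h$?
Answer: $\frac{\sqrt{6709286}}{14} \approx 185.02$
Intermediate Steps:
$a{\left(W \right)} = \frac{1}{2}$ ($a{\left(W \right)} = \frac{W}{2 W} = W \frac{1}{2 W} = \frac{1}{2}$)
$\sqrt{34230 + \frac{\left(\frac{19}{-7} + \frac{12}{j{\left(-1 \right)}}\right) a{\left(-4 \right)}}{-7}} = \sqrt{34230 + \frac{\left(\frac{19}{-7} + \frac{12}{-1}\right) \frac{1}{2}}{-7}} = \sqrt{34230 + \left(19 \left(- \frac{1}{7}\right) + 12 \left(-1\right)\right) \frac{1}{2} \left(- \frac{1}{7}\right)} = \sqrt{34230 + \left(- \frac{19}{7} - 12\right) \frac{1}{2} \left(- \frac{1}{7}\right)} = \sqrt{34230 + \left(- \frac{103}{7}\right) \frac{1}{2} \left(- \frac{1}{7}\right)} = \sqrt{34230 - - \frac{103}{98}} = \sqrt{34230 + \frac{103}{98}} = \sqrt{\frac{3354643}{98}} = \frac{\sqrt{6709286}}{14}$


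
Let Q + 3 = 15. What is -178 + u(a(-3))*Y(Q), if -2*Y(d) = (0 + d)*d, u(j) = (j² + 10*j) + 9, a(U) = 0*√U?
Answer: -826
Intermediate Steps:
Q = 12 (Q = -3 + 15 = 12)
a(U) = 0
u(j) = 9 + j² + 10*j
Y(d) = -d²/2 (Y(d) = -(0 + d)*d/2 = -d*d/2 = -d²/2)
-178 + u(a(-3))*Y(Q) = -178 + (9 + 0² + 10*0)*(-½*12²) = -178 + (9 + 0 + 0)*(-½*144) = -178 + 9*(-72) = -178 - 648 = -826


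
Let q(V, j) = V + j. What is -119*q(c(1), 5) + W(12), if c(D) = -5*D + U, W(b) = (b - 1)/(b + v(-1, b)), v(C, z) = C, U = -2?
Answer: 239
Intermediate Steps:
W(b) = 1 (W(b) = (b - 1)/(b - 1) = (-1 + b)/(-1 + b) = 1)
c(D) = -2 - 5*D (c(D) = -5*D - 2 = -2 - 5*D)
-119*q(c(1), 5) + W(12) = -119*((-2 - 5*1) + 5) + 1 = -119*((-2 - 5) + 5) + 1 = -119*(-7 + 5) + 1 = -119*(-2) + 1 = 238 + 1 = 239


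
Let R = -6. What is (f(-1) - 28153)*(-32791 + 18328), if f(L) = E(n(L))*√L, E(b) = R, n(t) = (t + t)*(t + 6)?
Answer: 407176839 + 86778*I ≈ 4.0718e+8 + 86778.0*I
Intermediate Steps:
n(t) = 2*t*(6 + t) (n(t) = (2*t)*(6 + t) = 2*t*(6 + t))
E(b) = -6
f(L) = -6*√L
(f(-1) - 28153)*(-32791 + 18328) = (-6*I - 28153)*(-32791 + 18328) = (-6*I - 28153)*(-14463) = (-28153 - 6*I)*(-14463) = 407176839 + 86778*I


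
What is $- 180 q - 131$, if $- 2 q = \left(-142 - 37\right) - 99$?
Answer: $-25151$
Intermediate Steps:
$q = 139$ ($q = - \frac{\left(-142 - 37\right) - 99}{2} = - \frac{-179 - 99}{2} = \left(- \frac{1}{2}\right) \left(-278\right) = 139$)
$- 180 q - 131 = \left(-180\right) 139 - 131 = -25020 - 131 = -25151$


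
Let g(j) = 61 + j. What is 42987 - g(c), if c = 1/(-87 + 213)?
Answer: 5408675/126 ≈ 42926.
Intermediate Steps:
c = 1/126 ≈ 0.0079365
42987 - g(c) = 42987 - (61 + 1/126) = 42987 - 1*7687/126 = 42987 - 7687/126 = 5408675/126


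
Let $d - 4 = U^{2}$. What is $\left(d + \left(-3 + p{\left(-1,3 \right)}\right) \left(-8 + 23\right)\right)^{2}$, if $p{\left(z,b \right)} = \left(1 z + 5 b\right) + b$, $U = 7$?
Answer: $69169$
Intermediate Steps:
$p{\left(z,b \right)} = z + 6 b$ ($p{\left(z,b \right)} = \left(z + 5 b\right) + b = z + 6 b$)
$d = 53$ ($d = 4 + 7^{2} = 4 + 49 = 53$)
$\left(d + \left(-3 + p{\left(-1,3 \right)}\right) \left(-8 + 23\right)\right)^{2} = \left(53 + \left(-3 + \left(-1 + 6 \cdot 3\right)\right) \left(-8 + 23\right)\right)^{2} = \left(53 + \left(-3 + \left(-1 + 18\right)\right) 15\right)^{2} = \left(53 + \left(-3 + 17\right) 15\right)^{2} = \left(53 + 14 \cdot 15\right)^{2} = \left(53 + 210\right)^{2} = 263^{2} = 69169$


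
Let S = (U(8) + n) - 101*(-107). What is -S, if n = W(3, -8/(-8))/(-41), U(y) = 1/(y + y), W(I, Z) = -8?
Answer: -7089561/656 ≈ -10807.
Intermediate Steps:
U(y) = 1/(2*y)
n = 8/41 (n = -8/(-41) = -8*(-1/41) = 8/41 ≈ 0.19512)
S = 7089561/656 (S = ((½)/8 + 8/41) - 101*(-107) = ((½)*(⅛) + 8/41) + 10807 = (1/16 + 8/41) + 10807 = 169/656 + 10807 = 7089561/656 ≈ 10807.)
-S = -1*7089561/656 = -7089561/656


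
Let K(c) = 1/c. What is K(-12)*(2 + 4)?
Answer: -½ ≈ -0.50000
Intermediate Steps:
K(-12)*(2 + 4) = (2 + 4)/(-12) = -1/12*6 = -½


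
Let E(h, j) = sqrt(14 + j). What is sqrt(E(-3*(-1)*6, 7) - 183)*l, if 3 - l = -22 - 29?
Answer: 54*sqrt(-183 + sqrt(21)) ≈ 721.29*I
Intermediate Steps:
l = 54 (l = 3 - (-22 - 29) = 3 - 1*(-51) = 3 + 51 = 54)
sqrt(E(-3*(-1)*6, 7) - 183)*l = sqrt(sqrt(14 + 7) - 183)*54 = sqrt(sqrt(21) - 183)*54 = sqrt(-183 + sqrt(21))*54 = 54*sqrt(-183 + sqrt(21))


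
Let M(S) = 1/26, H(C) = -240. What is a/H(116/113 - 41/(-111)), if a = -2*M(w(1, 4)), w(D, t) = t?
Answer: 1/3120 ≈ 0.00032051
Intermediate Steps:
M(S) = 1/26
a = -1/13 (a = -2*1/26 = -1/13 ≈ -0.076923)
a/H(116/113 - 41/(-111)) = -1/13/(-240) = -1/13*(-1/240) = 1/3120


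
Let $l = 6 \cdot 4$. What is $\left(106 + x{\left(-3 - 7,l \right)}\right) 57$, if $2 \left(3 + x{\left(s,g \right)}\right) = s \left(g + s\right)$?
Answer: $1881$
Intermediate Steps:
$l = 24$
$x{\left(s,g \right)} = -3 + \frac{s \left(g + s\right)}{2}$
$\left(106 + x{\left(-3 - 7,l \right)}\right) 57 = \left(106 + \left(-3 + \frac{\left(-3 - 7\right)^{2}}{2} + \frac{1}{2} \cdot 24 \left(-3 - 7\right)\right)\right) 57 = \left(106 + \left(-3 + \frac{\left(-10\right)^{2}}{2} + \frac{1}{2} \cdot 24 \left(-10\right)\right)\right) 57 = \left(106 - 73\right) 57 = 33 \cdot 57 = 1881$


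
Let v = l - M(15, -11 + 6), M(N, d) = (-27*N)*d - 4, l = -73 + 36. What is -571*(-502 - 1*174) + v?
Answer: 383938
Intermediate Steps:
l = -37
M(N, d) = -4 - 27*N*d (M(N, d) = -27*N*d - 4 = -4 - 27*N*d)
v = -2058 (v = -37 - (-4 - 27*15*(-11 + 6)) = -37 - (-4 - 27*15*(-5)) = -37 - (-4 + 2025) = -37 - 1*2021 = -37 - 2021 = -2058)
-571*(-502 - 1*174) + v = -571*(-502 - 1*174) - 2058 = -571*(-502 - 174) - 2058 = -571*(-676) - 2058 = 385996 - 2058 = 383938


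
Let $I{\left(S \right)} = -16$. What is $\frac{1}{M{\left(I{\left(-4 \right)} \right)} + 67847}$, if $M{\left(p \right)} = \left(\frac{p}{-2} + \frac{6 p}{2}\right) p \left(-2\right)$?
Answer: $\frac{1}{66567} \approx 1.5022 \cdot 10^{-5}$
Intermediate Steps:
$M{\left(p \right)} = - 5 p^{2}$ ($M{\left(p \right)} = \left(p \left(- \frac{1}{2}\right) + 6 p \frac{1}{2}\right) p \left(-2\right) = \left(- \frac{p}{2} + 3 p\right) p \left(-2\right) = \frac{5 p}{2} p \left(-2\right) = \frac{5 p^{2}}{2} \left(-2\right) = - 5 p^{2}$)
$\frac{1}{M{\left(I{\left(-4 \right)} \right)} + 67847} = \frac{1}{- 5 \left(-16\right)^{2} + 67847} = \frac{1}{\left(-5\right) 256 + 67847} = \frac{1}{-1280 + 67847} = \frac{1}{66567}$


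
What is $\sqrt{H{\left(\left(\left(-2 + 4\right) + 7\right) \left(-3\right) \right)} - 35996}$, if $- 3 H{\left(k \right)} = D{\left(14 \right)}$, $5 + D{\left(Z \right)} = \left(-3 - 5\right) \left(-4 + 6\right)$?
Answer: $i \sqrt{35989} \approx 189.71 i$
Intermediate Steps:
$D{\left(Z \right)} = -21$ ($D{\left(Z \right)} = -5 + \left(-3 - 5\right) \left(-4 + 6\right) = -5 - 16 = -21$)
$H{\left(k \right)} = 7$ ($H{\left(k \right)} = \left(- \frac{1}{3}\right) \left(-21\right) = 7$)
$\sqrt{H{\left(\left(\left(-2 + 4\right) + 7\right) \left(-3\right) \right)} - 35996} = \sqrt{7 - 35996} = \sqrt{-35989} = i \sqrt{35989}$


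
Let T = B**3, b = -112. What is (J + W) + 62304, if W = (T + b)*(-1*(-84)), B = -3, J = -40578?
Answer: 10050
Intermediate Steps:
T = -27 (T = (-3)**3 = -27)
W = -11676 (W = (-27 - 112)*(-1*(-84)) = -139*84 = -11676)
(J + W) + 62304 = (-40578 - 11676) + 62304 = -52254 + 62304 = 10050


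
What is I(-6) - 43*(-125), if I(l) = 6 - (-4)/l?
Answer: 16141/3 ≈ 5380.3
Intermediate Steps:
I(l) = 6 + 4/l
I(-6) - 43*(-125) = (6 + 4/(-6)) - 43*(-125) = (6 + 4*(-⅙)) + 5375 = (6 - ⅔) + 5375 = 16/3 + 5375 = 16141/3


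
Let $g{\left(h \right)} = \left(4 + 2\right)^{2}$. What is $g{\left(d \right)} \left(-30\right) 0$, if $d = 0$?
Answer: $0$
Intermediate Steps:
$g{\left(h \right)} = 36$ ($g{\left(h \right)} = 6^{2} = 36$)
$g{\left(d \right)} \left(-30\right) 0 = 36 \left(-30\right) 0 = \left(-1080\right) 0 = 0$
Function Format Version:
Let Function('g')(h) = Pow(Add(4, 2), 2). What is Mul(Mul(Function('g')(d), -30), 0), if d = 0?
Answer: 0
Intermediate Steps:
Function('g')(h) = 36 (Function('g')(h) = Pow(6, 2) = 36)
Mul(Mul(Function('g')(d), -30), 0) = Mul(Mul(36, -30), 0) = Mul(-1080, 0) = 0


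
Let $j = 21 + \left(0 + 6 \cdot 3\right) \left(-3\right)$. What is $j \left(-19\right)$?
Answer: $627$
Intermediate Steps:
$j = -33$ ($j = 21 + \left(0 + 18\right) \left(-3\right) = 21 + 18 \left(-3\right) = 21 - 54 = -33$)
$j \left(-19\right) = \left(-33\right) \left(-19\right) = 627$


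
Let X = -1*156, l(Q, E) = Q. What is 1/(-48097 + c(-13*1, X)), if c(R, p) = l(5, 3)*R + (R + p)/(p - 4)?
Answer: -160/7705751 ≈ -2.0764e-5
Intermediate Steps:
X = -156
c(R, p) = 5*R + (R + p)/(-4 + p) (c(R, p) = 5*R + (R + p)/(p - 4) = 5*R + (R + p)/(-4 + p))
1/(-48097 + c(-13*1, X)) = 1/(-48097 + (-156 - (-247) + 5*(-13*1)*(-156))/(-4 - 156)) = 1/(-48097 + (-156 - 19*(-13) + 5*(-13)*(-156))/(-160)) = 1/(-48097 - (-156 + 247 + 10140)/160) = 1/(-48097 - 1/160*10231) = 1/(-48097 - 10231/160) = 1/(-7705751/160) = -160/7705751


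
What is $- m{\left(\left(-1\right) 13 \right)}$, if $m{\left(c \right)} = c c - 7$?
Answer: $-162$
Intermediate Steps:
$m{\left(c \right)} = -7 + c^{2}$ ($m{\left(c \right)} = c^{2} - 7 = -7 + c^{2}$)
$- m{\left(\left(-1\right) 13 \right)} = - (-7 + \left(\left(-1\right) 13\right)^{2}) = - (-7 + \left(-13\right)^{2}) = - (-7 + 169) = \left(-1\right) 162 = -162$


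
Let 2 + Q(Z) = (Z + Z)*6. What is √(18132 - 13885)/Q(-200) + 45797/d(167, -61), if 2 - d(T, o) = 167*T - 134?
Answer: -45797/27753 - √4247/2402 ≈ -1.6773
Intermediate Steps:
d(T, o) = 136 - 167*T (d(T, o) = 2 - (167*T - 134) = 2 - (-134 + 167*T) = 2 + (134 - 167*T) = 136 - 167*T)
Q(Z) = -2 + 12*Z (Q(Z) = -2 + (Z + Z)*6 = -2 + (2*Z)*6 = -2 + 12*Z)
√(18132 - 13885)/Q(-200) + 45797/d(167, -61) = √(18132 - 13885)/(-2 + 12*(-200)) + 45797/(136 - 167*167) = √4247/(-2 - 2400) + 45797/(136 - 27889) = √4247/(-2402) + 45797/(-27753) = √4247*(-1/2402) + 45797*(-1/27753) = -√4247/2402 - 45797/27753 = -45797/27753 - √4247/2402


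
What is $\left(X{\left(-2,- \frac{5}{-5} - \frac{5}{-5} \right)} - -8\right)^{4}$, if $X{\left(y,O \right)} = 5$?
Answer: $28561$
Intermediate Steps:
$\left(X{\left(-2,- \frac{5}{-5} - \frac{5}{-5} \right)} - -8\right)^{4} = \left(5 - -8\right)^{4} = \left(5 + 8\right)^{4} = 13^{4} = 28561$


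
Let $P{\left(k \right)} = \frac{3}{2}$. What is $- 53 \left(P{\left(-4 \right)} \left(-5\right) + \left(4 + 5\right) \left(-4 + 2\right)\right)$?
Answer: $\frac{2703}{2} \approx 1351.5$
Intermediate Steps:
$P{\left(k \right)} = \frac{3}{2}$ ($P{\left(k \right)} = 3 \cdot \frac{1}{2} = \frac{3}{2}$)
$- 53 \left(P{\left(-4 \right)} \left(-5\right) + \left(4 + 5\right) \left(-4 + 2\right)\right) = - 53 \left(\frac{3}{2} \left(-5\right) + \left(4 + 5\right) \left(-4 + 2\right)\right) = - 53 \left(- \frac{15}{2} + 9 \left(-2\right)\right) = - 53 \left(- \frac{15}{2} - 18\right) = \left(-53\right) \left(- \frac{51}{2}\right) = \frac{2703}{2}$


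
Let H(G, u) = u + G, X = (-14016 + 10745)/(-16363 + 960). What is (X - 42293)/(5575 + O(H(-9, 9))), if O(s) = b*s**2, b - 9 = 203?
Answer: -651435808/85871725 ≈ -7.5862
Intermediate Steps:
b = 212 (b = 9 + 203 = 212)
X = 3271/15403 (X = -3271/(-15403) = -3271*(-1/15403) = 3271/15403 ≈ 0.21236)
H(G, u) = G + u
O(s) = 212*s**2
(X - 42293)/(5575 + O(H(-9, 9))) = (3271/15403 - 42293)/(5575 + 212*(-9 + 9)**2) = -651435808/(15403*(5575 + 212*0**2)) = -651435808/(15403*(5575 + 212*0)) = -651435808/(15403*(5575 + 0)) = -651435808/15403/5575 = -651435808/15403*1/5575 = -651435808/85871725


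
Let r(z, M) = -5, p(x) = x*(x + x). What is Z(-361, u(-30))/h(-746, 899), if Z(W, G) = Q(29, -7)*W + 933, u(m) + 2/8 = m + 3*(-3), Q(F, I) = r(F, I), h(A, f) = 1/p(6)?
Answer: 197136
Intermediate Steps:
p(x) = 2*x² (p(x) = x*(2*x) = 2*x²)
h(A, f) = 1/72 (h(A, f) = 1/(2*6²) = 1/(2*36) = 1/72)
Q(F, I) = -5
u(m) = -37/4 + m (u(m) = -¼ + (m + 3*(-3)) = -¼ + (m - 9) = -¼ + (-9 + m) = -37/4 + m)
Z(W, G) = 933 - 5*W (Z(W, G) = -5*W + 933 = 933 - 5*W)
Z(-361, u(-30))/h(-746, 899) = (933 - 5*(-361))/(1/72) = (933 + 1805)*72 = 2738*72 = 197136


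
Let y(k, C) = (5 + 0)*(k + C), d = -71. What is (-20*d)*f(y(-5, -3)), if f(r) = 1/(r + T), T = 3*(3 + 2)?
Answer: -284/5 ≈ -56.800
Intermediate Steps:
y(k, C) = 5*C + 5*k (y(k, C) = 5*(C + k) = 5*C + 5*k)
T = 15 (T = 3*5 = 15)
f(r) = 1/(15 + r) (f(r) = 1/(r + 15) = 1/(15 + r))
(-20*d)*f(y(-5, -3)) = (-20*(-71))/(15 + (5*(-3) + 5*(-5))) = 1420/(15 + (-15 - 25)) = 1420/(15 - 40) = 1420/(-25) = 1420*(-1/25) = -284/5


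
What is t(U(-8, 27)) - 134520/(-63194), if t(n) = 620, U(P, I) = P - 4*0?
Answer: 1034600/1663 ≈ 622.13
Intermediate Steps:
U(P, I) = P (U(P, I) = P + 0 = P)
t(U(-8, 27)) - 134520/(-63194) = 620 - 134520/(-63194) = 620 - 134520*(-1/63194) = 620 + 3540/1663 = 1034600/1663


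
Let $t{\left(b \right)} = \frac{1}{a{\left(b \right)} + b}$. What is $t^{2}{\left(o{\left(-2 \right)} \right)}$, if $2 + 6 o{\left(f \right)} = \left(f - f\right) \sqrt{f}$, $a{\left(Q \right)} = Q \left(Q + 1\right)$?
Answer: $\frac{81}{25} \approx 3.24$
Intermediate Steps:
$a{\left(Q \right)} = Q \left(1 + Q\right)$
$o{\left(f \right)} = - \frac{1}{3}$ ($o{\left(f \right)} = - \frac{1}{3} + \frac{\left(f - f\right) \sqrt{f}}{6} = - \frac{1}{3} + \frac{0 \sqrt{f}}{6} = - \frac{1}{3} + \frac{1}{6} \cdot 0 = - \frac{1}{3} + 0 = - \frac{1}{3}$)
$t{\left(b \right)} = \frac{1}{b + b \left(1 + b\right)}$ ($t{\left(b \right)} = \frac{1}{b \left(1 + b\right) + b} = \frac{1}{b + b \left(1 + b\right)}$)
$t^{2}{\left(o{\left(-2 \right)} \right)} = \left(\frac{1}{\left(- \frac{1}{3}\right) \left(2 - \frac{1}{3}\right)}\right)^{2} = \left(- \frac{3}{\frac{5}{3}}\right)^{2} = \left(\left(-3\right) \frac{3}{5}\right)^{2} = \left(- \frac{9}{5}\right)^{2} = \frac{81}{25}$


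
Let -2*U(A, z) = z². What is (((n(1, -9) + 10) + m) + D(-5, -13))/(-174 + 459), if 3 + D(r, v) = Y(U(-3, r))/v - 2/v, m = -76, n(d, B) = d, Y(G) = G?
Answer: -1739/7410 ≈ -0.23468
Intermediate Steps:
U(A, z) = -z²/2
D(r, v) = -3 - 2/v - r²/(2*v) (D(r, v) = -3 + ((-r²/2)/v - 2/v) = -3 + (-r²/(2*v) - 2/v) = -3 + (-2/v - r²/(2*v)) = -3 - 2/v - r²/(2*v))
(((n(1, -9) + 10) + m) + D(-5, -13))/(-174 + 459) = (((1 + 10) - 76) + (½)*(-4 - 1*(-5)² - 6*(-13))/(-13))/(-174 + 459) = ((11 - 76) + (½)*(-1/13)*(-4 - 1*25 + 78))/285 = (-65 + (½)*(-1/13)*(-4 - 25 + 78))*(1/285) = (-65 + (½)*(-1/13)*49)*(1/285) = (-65 - 49/26)*(1/285) = -1739/26*1/285 = -1739/7410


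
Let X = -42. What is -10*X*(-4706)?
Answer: -1976520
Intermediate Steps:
-10*X*(-4706) = -10*(-42)*(-4706) = 420*(-4706) = -1976520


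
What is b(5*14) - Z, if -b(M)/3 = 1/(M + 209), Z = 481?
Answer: -44734/93 ≈ -481.01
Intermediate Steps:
b(M) = -3/(209 + M) (b(M) = -3/(M + 209) = -3/(209 + M))
b(5*14) - Z = -3/(209 + 5*14) - 1*481 = -3/(209 + 70) - 481 = -3/279 - 481 = -3*1/279 - 481 = -1/93 - 481 = -44734/93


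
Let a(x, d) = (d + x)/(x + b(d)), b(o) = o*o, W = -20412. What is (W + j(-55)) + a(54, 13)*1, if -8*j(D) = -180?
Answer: -9093583/446 ≈ -20389.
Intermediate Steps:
j(D) = 45/2 (j(D) = -⅛*(-180) = 45/2)
b(o) = o²
a(x, d) = (d + x)/(x + d²)
(W + j(-55)) + a(54, 13)*1 = (-20412 + 45/2) + ((13 + 54)/(54 + 13²))*1 = -40779/2 + (67/(54 + 169))*1 = -40779/2 + (67/223)*1 = -40779/2 + 67/223 = -9093583/446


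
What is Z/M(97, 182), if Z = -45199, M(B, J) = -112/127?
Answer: 820039/16 ≈ 51252.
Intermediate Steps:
M(B, J) = -112/127 (M(B, J) = -112*1/127 = -112/127)
Z/M(97, 182) = -45199/(-112/127) = -45199*(-127/112) = 820039/16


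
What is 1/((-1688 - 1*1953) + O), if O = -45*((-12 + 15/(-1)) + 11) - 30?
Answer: -1/2951 ≈ -0.00033887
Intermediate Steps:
O = 690 (O = -45*((-12 + 15*(-1)) + 11) - 30 = -45*((-12 - 15) + 11) - 30 = -45*(-27 + 11) - 30 = -45*(-16) - 30 = 720 - 30 = 690)
1/((-1688 - 1*1953) + O) = 1/((-1688 - 1*1953) + 690) = 1/((-1688 - 1953) + 690) = 1/(-3641 + 690) = 1/(-2951) = -1/2951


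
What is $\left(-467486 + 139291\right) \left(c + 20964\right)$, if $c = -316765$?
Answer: $97080409195$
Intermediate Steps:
$\left(-467486 + 139291\right) \left(c + 20964\right) = \left(-467486 + 139291\right) \left(-316765 + 20964\right) = \left(-328195\right) \left(-295801\right) = 97080409195$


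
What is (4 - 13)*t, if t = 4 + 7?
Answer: -99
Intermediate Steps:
t = 11
(4 - 13)*t = (4 - 13)*11 = -9*11 = -99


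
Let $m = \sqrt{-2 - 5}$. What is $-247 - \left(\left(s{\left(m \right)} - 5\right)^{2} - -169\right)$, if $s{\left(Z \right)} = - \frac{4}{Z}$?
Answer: $- \frac{3071}{7} + \frac{40 i \sqrt{7}}{7} \approx -438.71 + 15.119 i$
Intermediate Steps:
$m = i \sqrt{7}$ ($m = \sqrt{-7} = i \sqrt{7} \approx 2.6458 i$)
$-247 - \left(\left(s{\left(m \right)} - 5\right)^{2} - -169\right) = -247 - \left(\left(- \frac{4}{i \sqrt{7}} - 5\right)^{2} - -169\right) = -247 - \left(\left(- 4 \left(- \frac{i \sqrt{7}}{7}\right) - 5\right)^{2} + 169\right) = -247 - \left(\left(\frac{4 i \sqrt{7}}{7} - 5\right)^{2} + 169\right) = -247 - \left(\left(-5 + \frac{4 i \sqrt{7}}{7}\right)^{2} + 169\right) = -247 - \left(169 + \left(-5 + \frac{4 i \sqrt{7}}{7}\right)^{2}\right) = -416 - \left(-5 + \frac{4 i \sqrt{7}}{7}\right)^{2}$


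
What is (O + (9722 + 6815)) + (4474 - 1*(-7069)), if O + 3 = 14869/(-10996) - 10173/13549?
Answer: 4182733019519/148984804 ≈ 28075.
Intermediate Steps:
O = -760276801/148984804 (O = -3 + (14869/(-10996) - 10173/13549) = -3 + (14869*(-1/10996) - 10173*1/13549) = -3 + (-14869/10996 - 10173/13549) = -3 - 313322389/148984804 = -760276801/148984804 ≈ -5.1031)
(O + (9722 + 6815)) + (4474 - 1*(-7069)) = (-760276801/148984804 + (9722 + 6815)) + (4474 - 1*(-7069)) = (-760276801/148984804 + 16537) + (4474 + 7069) = 2463001426947/148984804 + 11543 = 4182733019519/148984804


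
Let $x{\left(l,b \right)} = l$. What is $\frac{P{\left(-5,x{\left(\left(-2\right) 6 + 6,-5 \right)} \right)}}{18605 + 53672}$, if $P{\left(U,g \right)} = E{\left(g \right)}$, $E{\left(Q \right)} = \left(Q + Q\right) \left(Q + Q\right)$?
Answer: $\frac{144}{72277} \approx 0.0019923$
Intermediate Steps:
$E{\left(Q \right)} = 4 Q^{2}$ ($E{\left(Q \right)} = 2 Q 2 Q = 4 Q^{2}$)
$P{\left(U,g \right)} = 4 g^{2}$
$\frac{P{\left(-5,x{\left(\left(-2\right) 6 + 6,-5 \right)} \right)}}{18605 + 53672} = \frac{4 \left(\left(-2\right) 6 + 6\right)^{2}}{18605 + 53672} = \frac{4 \left(-12 + 6\right)^{2}}{72277} = 4 \left(-6\right)^{2} \cdot \frac{1}{72277} = 4 \cdot 36 \cdot \frac{1}{72277} = 144 \cdot \frac{1}{72277} = \frac{144}{72277}$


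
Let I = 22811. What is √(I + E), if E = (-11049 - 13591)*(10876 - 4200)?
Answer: I*√164473829 ≈ 12825.0*I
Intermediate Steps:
E = -164496640 (E = -24640*6676 = -164496640)
√(I + E) = √(22811 - 164496640) = √(-164473829) = I*√164473829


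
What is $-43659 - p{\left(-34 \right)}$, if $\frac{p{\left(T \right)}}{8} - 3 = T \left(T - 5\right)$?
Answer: $-54291$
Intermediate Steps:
$p{\left(T \right)} = 24 + 8 T \left(-5 + T\right)$ ($p{\left(T \right)} = 24 + 8 T \left(T - 5\right) = 24 + 8 T \left(-5 + T\right)$)
$-43659 - p{\left(-34 \right)} = -43659 - \left(24 - -1360 + 8 \left(-34\right)^{2}\right) = -43659 - \left(24 + 1360 + 8 \cdot 1156\right) = -43659 - \left(24 + 1360 + 9248\right) = -43659 - 10632 = -54291$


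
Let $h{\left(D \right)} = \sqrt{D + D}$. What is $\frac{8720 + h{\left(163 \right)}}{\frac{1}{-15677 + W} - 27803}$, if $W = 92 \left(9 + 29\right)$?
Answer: $- \frac{13277290}{42333543} - \frac{12181 \sqrt{326}}{338668344} \approx -0.31428$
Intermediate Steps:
$h{\left(D \right)} = \sqrt{2} \sqrt{D}$ ($h{\left(D \right)} = \sqrt{2 D} = \sqrt{2} \sqrt{D}$)
$W = 3496$ ($W = 92 \cdot 38 = 3496$)
$\frac{8720 + h{\left(163 \right)}}{\frac{1}{-15677 + W} - 27803} = \frac{8720 + \sqrt{2} \sqrt{163}}{\frac{1}{-15677 + 3496} - 27803} = \frac{8720 + \sqrt{326}}{\frac{1}{-12181} - 27803} = \frac{8720 + \sqrt{326}}{- \frac{1}{12181} - 27803} = \frac{8720 + \sqrt{326}}{- \frac{338668344}{12181}} = \left(8720 + \sqrt{326}\right) \left(- \frac{12181}{338668344}\right) = - \frac{13277290}{42333543} - \frac{12181 \sqrt{326}}{338668344}$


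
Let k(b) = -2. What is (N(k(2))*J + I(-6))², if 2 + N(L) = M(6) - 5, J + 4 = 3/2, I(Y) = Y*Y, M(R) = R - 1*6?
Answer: 11449/4 ≈ 2862.3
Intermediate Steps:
M(R) = -6 + R (M(R) = R - 6 = -6 + R)
I(Y) = Y²
J = -5/2 (J = -4 + 3/2 = -5/2 ≈ -2.5000)
N(L) = -7 (N(L) = -2 + ((-6 + 6) - 5) = -2 + (0 - 5) = -2 - 5 = -7)
(N(k(2))*J + I(-6))² = (-7*(-5/2) + (-6)²)² = (35/2 + 36)² = (107/2)² = 11449/4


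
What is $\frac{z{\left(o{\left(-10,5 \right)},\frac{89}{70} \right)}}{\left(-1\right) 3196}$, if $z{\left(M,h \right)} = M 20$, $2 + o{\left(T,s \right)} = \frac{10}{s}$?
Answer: $0$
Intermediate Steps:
$o{\left(T,s \right)} = -2 + \frac{10}{s}$
$z{\left(M,h \right)} = 20 M$
$\frac{z{\left(o{\left(-10,5 \right)},\frac{89}{70} \right)}}{\left(-1\right) 3196} = \frac{20 \left(-2 + \frac{10}{5}\right)}{\left(-1\right) 3196} = \frac{20 \left(-2 + 10 \cdot \frac{1}{5}\right)}{-3196} = 20 \left(-2 + 2\right) \left(- \frac{1}{3196}\right) = 20 \cdot 0 \left(- \frac{1}{3196}\right) = 0 \left(- \frac{1}{3196}\right) = 0$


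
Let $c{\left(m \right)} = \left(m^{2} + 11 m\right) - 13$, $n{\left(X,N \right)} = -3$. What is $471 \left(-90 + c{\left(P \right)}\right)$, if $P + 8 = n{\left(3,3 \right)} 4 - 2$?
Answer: $65469$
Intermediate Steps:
$P = -22$ ($P = -8 - 14 = -22$)
$c{\left(m \right)} = -13 + m^{2} + 11 m$
$471 \left(-90 + c{\left(P \right)}\right) = 471 \left(-90 + \left(-13 + \left(-22\right)^{2} + 11 \left(-22\right)\right)\right) = 471 \left(-90 - -229\right) = 471 \left(-90 + 229\right) = 471 \cdot 139 = 65469$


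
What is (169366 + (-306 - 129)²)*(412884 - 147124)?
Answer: 95299144160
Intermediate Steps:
(169366 + (-306 - 129)²)*(412884 - 147124) = (169366 + (-435)²)*265760 = (169366 + 189225)*265760 = 358591*265760 = 95299144160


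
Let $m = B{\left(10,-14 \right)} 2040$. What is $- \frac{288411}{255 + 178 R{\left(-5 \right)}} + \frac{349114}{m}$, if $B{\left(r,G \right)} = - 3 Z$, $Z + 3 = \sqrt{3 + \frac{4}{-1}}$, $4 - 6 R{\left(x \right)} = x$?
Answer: $- \frac{52790249}{98600} + \frac{174557 i}{30600} \approx -535.4 + 5.7045 i$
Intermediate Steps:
$R{\left(x \right)} = \frac{2}{3} - \frac{x}{6}$
$Z = -3 + i$ ($Z = -3 + \sqrt{3 + \frac{4}{-1}} = -3 + \sqrt{3 + 4 \left(-1\right)} = -3 + \sqrt{3 - 4} = -3 + \sqrt{-1} = -3 + i \approx -3.0 + 1.0 i$)
$B{\left(r,G \right)} = 9 - 3 i$ ($B{\left(r,G \right)} = - 3 \left(-3 + i\right) = 9 - 3 i$)
$m = 18360 - 6120 i$ ($m = \left(9 - 3 i\right) 2040 = 18360 - 6120 i \approx 18360.0 - 6120.0 i$)
$- \frac{288411}{255 + 178 R{\left(-5 \right)}} + \frac{349114}{m} = - \frac{288411}{255 + 178 \left(\frac{2}{3} - - \frac{5}{6}\right)} + \frac{349114}{18360 - 6120 i} = - \frac{288411}{255 + 178 \left(\frac{2}{3} + \frac{5}{6}\right)} + 349114 \frac{18360 + 6120 i}{374544000} = - \frac{288411}{255 + 178 \cdot \frac{3}{2}} + \frac{174557 \left(18360 + 6120 i\right)}{187272000} = - \frac{288411}{255 + 267} + \frac{174557 \left(18360 + 6120 i\right)}{187272000} = - \frac{288411}{522} + \frac{174557 \left(18360 + 6120 i\right)}{187272000} = \left(-288411\right) \frac{1}{522} + \frac{174557 \left(18360 + 6120 i\right)}{187272000} = - \frac{96137}{174} + \frac{174557 \left(18360 + 6120 i\right)}{187272000}$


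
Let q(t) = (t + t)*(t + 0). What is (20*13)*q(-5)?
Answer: 13000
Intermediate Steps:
q(t) = 2*t² (q(t) = (2*t)*t = 2*t²)
(20*13)*q(-5) = (20*13)*(2*(-5)²) = 260*(2*25) = 260*50 = 13000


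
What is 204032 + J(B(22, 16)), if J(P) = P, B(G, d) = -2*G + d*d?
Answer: 204244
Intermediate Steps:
B(G, d) = d**2 - 2*G (B(G, d) = -2*G + d**2 = d**2 - 2*G)
204032 + J(B(22, 16)) = 204032 + (16**2 - 2*22) = 204032 + (256 - 44) = 204032 + 212 = 204244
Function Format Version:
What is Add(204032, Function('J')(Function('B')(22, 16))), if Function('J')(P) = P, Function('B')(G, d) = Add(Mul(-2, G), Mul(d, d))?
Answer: 204244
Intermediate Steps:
Function('B')(G, d) = Add(Pow(d, 2), Mul(-2, G)) (Function('B')(G, d) = Add(Mul(-2, G), Pow(d, 2)) = Add(Pow(d, 2), Mul(-2, G)))
Add(204032, Function('J')(Function('B')(22, 16))) = Add(204032, Add(Pow(16, 2), Mul(-2, 22))) = Add(204032, Add(256, -44)) = Add(204032, 212) = 204244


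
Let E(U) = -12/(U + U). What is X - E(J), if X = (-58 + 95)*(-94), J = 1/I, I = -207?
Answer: -4720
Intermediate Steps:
J = -1/207 (J = 1/(-207) = -1/207 ≈ -0.0048309)
X = -3478 (X = 37*(-94) = -3478)
E(U) = -6/U (E(U) = -12/(2*U) = (1/(2*U))*(-12) = -6/U)
X - E(J) = -3478 - (-6)/(-1/207) = -3478 - (-6)*(-207) = -3478 - 1*1242 = -3478 - 1242 = -4720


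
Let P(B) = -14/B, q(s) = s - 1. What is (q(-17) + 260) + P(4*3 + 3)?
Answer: 3616/15 ≈ 241.07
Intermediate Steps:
q(s) = -1 + s
(q(-17) + 260) + P(4*3 + 3) = ((-1 - 17) + 260) - 14/(4*3 + 3) = (-18 + 260) - 14/(12 + 3) = 242 - 14/15 = 3616/15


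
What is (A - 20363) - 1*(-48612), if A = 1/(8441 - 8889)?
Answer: 12655551/448 ≈ 28249.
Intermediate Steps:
A = -1/448 (A = 1/(-448) = -1/448 ≈ -0.0022321)
(A - 20363) - 1*(-48612) = (-1/448 - 20363) - 1*(-48612) = -9122625/448 + 48612 = 12655551/448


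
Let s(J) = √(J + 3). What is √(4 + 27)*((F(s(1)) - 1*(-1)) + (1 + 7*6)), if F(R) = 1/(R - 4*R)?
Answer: 263*√31/6 ≈ 244.05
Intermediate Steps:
s(J) = √(3 + J)
F(R) = -1/(3*R) (F(R) = 1/(-3*R) = -1/(3*R))
√(4 + 27)*((F(s(1)) - 1*(-1)) + (1 + 7*6)) = √(4 + 27)*((-1/(3*√(3 + 1)) - 1*(-1)) + (1 + 7*6)) = √31*((-1/(3*(√4)) + 1) + (1 + 42)) = √31*((-⅓/2 + 1) + 43) = √31*((-⅓*½ + 1) + 43) = √31*((-⅙ + 1) + 43) = √31*(⅚ + 43) = √31*(263/6) = 263*√31/6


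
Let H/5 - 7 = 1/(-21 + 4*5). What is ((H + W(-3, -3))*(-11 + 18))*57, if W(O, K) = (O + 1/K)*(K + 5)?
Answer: 9310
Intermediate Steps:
W(O, K) = (5 + K)*(O + 1/K) (W(O, K) = (O + 1/K)*(5 + K) = (5 + K)*(O + 1/K))
H = 30 (H = 35 + 5/(-21 + 4*5) = 35 + 5/(-21 + 20) = 35 + 5/(-1) = 35 + 5*(-1) = 35 - 5 = 30)
((H + W(-3, -3))*(-11 + 18))*57 = ((30 + (1 + 5*(-3) + 5/(-3) - 3*(-3)))*(-11 + 18))*57 = ((30 + (1 - 15 + 5*(-⅓) + 9))*7)*57 = ((30 + (1 - 15 - 5/3 + 9))*7)*57 = ((30 - 20/3)*7)*57 = ((70/3)*7)*57 = (490/3)*57 = 9310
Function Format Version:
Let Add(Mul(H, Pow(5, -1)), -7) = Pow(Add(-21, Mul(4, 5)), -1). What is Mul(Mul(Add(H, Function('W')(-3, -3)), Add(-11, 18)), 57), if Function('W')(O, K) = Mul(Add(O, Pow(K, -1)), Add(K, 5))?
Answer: 9310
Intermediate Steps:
Function('W')(O, K) = Mul(Add(5, K), Add(O, Pow(K, -1))) (Function('W')(O, K) = Mul(Add(O, Pow(K, -1)), Add(5, K)) = Mul(Add(5, K), Add(O, Pow(K, -1))))
H = 30 (H = Add(35, Mul(5, Pow(Add(-21, Mul(4, 5)), -1))) = Add(35, Mul(5, Pow(Add(-21, 20), -1))) = Add(35, Mul(5, Pow(-1, -1))) = Add(35, Mul(5, -1)) = Add(35, -5) = 30)
Mul(Mul(Add(H, Function('W')(-3, -3)), Add(-11, 18)), 57) = Mul(Mul(Add(30, Add(1, Mul(5, -3), Mul(5, Pow(-3, -1)), Mul(-3, -3))), Add(-11, 18)), 57) = Mul(Mul(Add(30, Add(1, -15, Mul(5, Rational(-1, 3)), 9)), 7), 57) = Mul(Mul(Add(30, Add(1, -15, Rational(-5, 3), 9)), 7), 57) = Mul(Mul(Add(30, Rational(-20, 3)), 7), 57) = Mul(Mul(Rational(70, 3), 7), 57) = Mul(Rational(490, 3), 57) = 9310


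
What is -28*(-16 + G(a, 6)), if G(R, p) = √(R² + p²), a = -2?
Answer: 448 - 56*√10 ≈ 270.91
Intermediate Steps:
-28*(-16 + G(a, 6)) = -28*(-16 + √((-2)² + 6²)) = -28*(-16 + √(4 + 36)) = -28*(-16 + √40) = -28*(-16 + 2*√10) = 448 - 56*√10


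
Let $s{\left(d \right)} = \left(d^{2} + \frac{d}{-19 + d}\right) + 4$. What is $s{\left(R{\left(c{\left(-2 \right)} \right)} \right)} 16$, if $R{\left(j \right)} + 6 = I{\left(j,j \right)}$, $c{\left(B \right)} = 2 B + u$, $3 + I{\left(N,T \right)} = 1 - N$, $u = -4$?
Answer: $64$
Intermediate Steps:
$I{\left(N,T \right)} = -2 - N$ ($I{\left(N,T \right)} = -3 - \left(-1 + N\right) = -2 - N$)
$c{\left(B \right)} = -4 + 2 B$ ($c{\left(B \right)} = 2 B - 4 = -4 + 2 B$)
$R{\left(j \right)} = -8 - j$ ($R{\left(j \right)} = -6 - \left(2 + j\right) = -8 - j$)
$s{\left(d \right)} = 4 + d^{2} + \frac{d}{-19 + d}$ ($s{\left(d \right)} = \left(d^{2} + \frac{d}{-19 + d}\right) + 4 = 4 + d^{2} + \frac{d}{-19 + d}$)
$s{\left(R{\left(c{\left(-2 \right)} \right)} \right)} 16 = \frac{-76 + \left(-8 - \left(-4 + 2 \left(-2\right)\right)\right)^{3} - 19 \left(-8 - \left(-4 + 2 \left(-2\right)\right)\right)^{2} + 5 \left(-8 - \left(-4 + 2 \left(-2\right)\right)\right)}{-19 - \left(4 - 4\right)} 16 = \frac{-76 + \left(-8 - \left(-4 - 4\right)\right)^{3} - 19 \left(-8 - \left(-4 - 4\right)\right)^{2} + 5 \left(-8 - \left(-4 - 4\right)\right)}{-19 - 0} \cdot 16 = \frac{-76 + \left(-8 - -8\right)^{3} - 19 \left(-8 - -8\right)^{2} + 5 \left(-8 - -8\right)}{-19 - 0} \cdot 16 = \frac{-76 + \left(-8 + 8\right)^{3} - 19 \left(-8 + 8\right)^{2} + 5 \left(-8 + 8\right)}{-19 + \left(-8 + 8\right)} 16 = \frac{-76 + 0^{3} - 19 \cdot 0^{2} + 5 \cdot 0}{-19 + 0} \cdot 16 = \frac{-76 + 0 - 0 + 0}{-19} \cdot 16 = - \frac{-76 + 0 + 0 + 0}{19} \cdot 16 = \left(- \frac{1}{19}\right) \left(-76\right) 16 = 4 \cdot 16 = 64$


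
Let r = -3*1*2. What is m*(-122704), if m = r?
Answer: 736224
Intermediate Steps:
r = -6 (r = -3*2 = -6)
m = -6
m*(-122704) = -6*(-122704) = 736224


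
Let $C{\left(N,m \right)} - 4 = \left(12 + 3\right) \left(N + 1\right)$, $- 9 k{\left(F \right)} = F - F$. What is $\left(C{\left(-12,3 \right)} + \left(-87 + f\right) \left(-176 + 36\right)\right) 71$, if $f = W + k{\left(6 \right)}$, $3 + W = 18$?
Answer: $704249$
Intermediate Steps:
$W = 15$ ($W = -3 + 18 = 15$)
$k{\left(F \right)} = 0$ ($k{\left(F \right)} = - \frac{F - F}{9} = \left(- \frac{1}{9}\right) 0 = 0$)
$f = 15$ ($f = 15 + 0 = 15$)
$C{\left(N,m \right)} = 19 + 15 N$ ($C{\left(N,m \right)} = 4 + \left(12 + 3\right) \left(N + 1\right) = 4 + 15 \left(1 + N\right) = 4 + \left(15 + 15 N\right) = 19 + 15 N$)
$\left(C{\left(-12,3 \right)} + \left(-87 + f\right) \left(-176 + 36\right)\right) 71 = \left(\left(19 + 15 \left(-12\right)\right) + \left(-87 + 15\right) \left(-176 + 36\right)\right) 71 = \left(\left(19 - 180\right) - -10080\right) 71 = \left(-161 + 10080\right) 71 = 9919 \cdot 71 = 704249$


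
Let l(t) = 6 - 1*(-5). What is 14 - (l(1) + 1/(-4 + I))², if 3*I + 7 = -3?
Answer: -50345/484 ≈ -104.02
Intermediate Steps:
I = -10/3 (I = -7/3 + (⅓)*(-3) = -7/3 - 1 = -10/3 ≈ -3.3333)
l(t) = 11 (l(t) = 6 + 5 = 11)
14 - (l(1) + 1/(-4 + I))² = 14 - (11 + 1/(-4 - 10/3))² = 14 - (11 + 1/(-22/3))² = 14 - (11 - 3/22)² = 14 - (239/22)² = 14 - 1*57121/484 = 14 - 57121/484 = -50345/484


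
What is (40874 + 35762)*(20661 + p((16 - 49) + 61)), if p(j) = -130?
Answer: 1573413716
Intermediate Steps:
(40874 + 35762)*(20661 + p((16 - 49) + 61)) = (40874 + 35762)*(20661 - 130) = 76636*20531 = 1573413716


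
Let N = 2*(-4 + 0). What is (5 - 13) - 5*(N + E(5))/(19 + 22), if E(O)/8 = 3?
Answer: -408/41 ≈ -9.9512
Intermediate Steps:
E(O) = 24 (E(O) = 8*3 = 24)
N = -8 (N = 2*(-4) = -8)
(5 - 13) - 5*(N + E(5))/(19 + 22) = (5 - 13) - 5*(-8 + 24)/(19 + 22) = -8 - 80/41 = -408/41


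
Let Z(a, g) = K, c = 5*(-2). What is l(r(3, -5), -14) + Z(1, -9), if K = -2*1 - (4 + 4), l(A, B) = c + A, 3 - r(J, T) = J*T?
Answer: -2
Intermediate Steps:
c = -10
r(J, T) = 3 - J*T
l(A, B) = -10 + A
K = -10 (K = -2 - 1*8 = -2 - 8 = -10)
Z(a, g) = -10
l(r(3, -5), -14) + Z(1, -9) = (-10 + (3 - 1*3*(-5))) - 10 = (-10 + (3 + 15)) - 10 = (-10 + 18) - 10 = 8 - 10 = -2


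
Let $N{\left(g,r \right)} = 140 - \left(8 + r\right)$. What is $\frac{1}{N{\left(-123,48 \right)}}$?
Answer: $\frac{1}{84} \approx 0.011905$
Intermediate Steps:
$N{\left(g,r \right)} = 132 - r$
$\frac{1}{N{\left(-123,48 \right)}} = \frac{1}{132 - 48} = \frac{1}{84}$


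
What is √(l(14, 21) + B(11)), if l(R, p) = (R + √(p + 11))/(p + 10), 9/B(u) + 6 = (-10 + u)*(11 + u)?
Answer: √(15593 + 1984*√2)/124 ≈ 1.0939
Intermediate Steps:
B(u) = 9/(-6 + (-10 + u)*(11 + u))
l(R, p) = (R + √(11 + p))/(10 + p)
√(l(14, 21) + B(11)) = √((14 + √(11 + 21))/(10 + 21) + 9/(-116 + 11 + 11²)) = √((14 + √32)/31 + 9/(-116 + 11 + 121)) = √((14 + 4*√2)/31 + 9/16) = √((14/31 + 4*√2/31) + 9*(1/16)) = √((14/31 + 4*√2/31) + 9/16) = √(503/496 + 4*√2/31)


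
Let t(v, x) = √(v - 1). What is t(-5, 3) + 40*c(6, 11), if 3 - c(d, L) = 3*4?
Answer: -360 + I*√6 ≈ -360.0 + 2.4495*I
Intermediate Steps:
t(v, x) = √(-1 + v)
c(d, L) = -9 (c(d, L) = 3 - 3*4 = 3 - 1*12 = 3 - 12 = -9)
t(-5, 3) + 40*c(6, 11) = √(-1 - 5) + 40*(-9) = √(-6) - 360 = I*√6 - 360 = -360 + I*√6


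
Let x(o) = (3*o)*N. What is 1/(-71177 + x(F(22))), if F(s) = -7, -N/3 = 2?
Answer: -1/71051 ≈ -1.4074e-5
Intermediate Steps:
N = -6 (N = -3*2 = -6)
x(o) = -18*o (x(o) = (3*o)*(-6) = -18*o)
1/(-71177 + x(F(22))) = 1/(-71177 - 18*(-7)) = 1/(-71177 + 126) = 1/(-71051) = -1/71051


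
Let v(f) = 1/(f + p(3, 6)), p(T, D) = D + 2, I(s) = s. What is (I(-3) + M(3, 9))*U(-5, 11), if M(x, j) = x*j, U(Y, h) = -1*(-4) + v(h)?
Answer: 1848/19 ≈ 97.263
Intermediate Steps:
p(T, D) = 2 + D
v(f) = 1/(8 + f) (v(f) = 1/(f + (2 + 6)) = 1/(f + 8) = 1/(8 + f))
U(Y, h) = 4 + 1/(8 + h) (U(Y, h) = -1*(-4) + 1/(8 + h) = 4 + 1/(8 + h))
M(x, j) = j*x
(I(-3) + M(3, 9))*U(-5, 11) = (-3 + 9*3)*((33 + 4*11)/(8 + 11)) = (-3 + 27)*((33 + 44)/19) = 24*((1/19)*77) = 24*(77/19) = 1848/19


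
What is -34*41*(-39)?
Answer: 54366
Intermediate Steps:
-34*41*(-39) = -1394*(-39) = 54366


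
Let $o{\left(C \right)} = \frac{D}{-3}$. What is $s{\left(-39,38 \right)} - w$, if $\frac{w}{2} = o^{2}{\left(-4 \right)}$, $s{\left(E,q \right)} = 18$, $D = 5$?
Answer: $\frac{112}{9} \approx 12.444$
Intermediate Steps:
$o{\left(C \right)} = - \frac{5}{3}$ ($o{\left(C \right)} = \frac{5}{-3} = 5 \left(- \frac{1}{3}\right) = - \frac{5}{3}$)
$w = \frac{50}{9}$ ($w = 2 \left(- \frac{5}{3}\right)^{2} = 2 \cdot \frac{25}{9} = \frac{50}{9} \approx 5.5556$)
$s{\left(-39,38 \right)} - w = 18 - \frac{50}{9} = \frac{112}{9}$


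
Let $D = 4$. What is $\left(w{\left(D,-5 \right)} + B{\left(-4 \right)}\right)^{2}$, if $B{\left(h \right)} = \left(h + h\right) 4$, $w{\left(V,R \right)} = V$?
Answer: $784$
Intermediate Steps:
$B{\left(h \right)} = 8 h$ ($B{\left(h \right)} = 2 h 4 = 8 h$)
$\left(w{\left(D,-5 \right)} + B{\left(-4 \right)}\right)^{2} = \left(4 + 8 \left(-4\right)\right)^{2} = \left(4 - 32\right)^{2} = \left(-28\right)^{2} = 784$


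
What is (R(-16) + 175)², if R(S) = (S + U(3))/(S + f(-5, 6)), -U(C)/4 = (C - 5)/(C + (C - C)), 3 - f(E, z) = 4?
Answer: 80371225/2601 ≈ 30900.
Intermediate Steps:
f(E, z) = -1 (f(E, z) = 3 - 1*4 = 3 - 4 = -1)
U(C) = -4*(-5 + C)/C (U(C) = -4*(C - 5)/(C + (C - C)) = -4*(-5 + C)/(C + 0) = -4*(-5 + C)/C)
R(S) = (8/3 + S)/(-1 + S) (R(S) = (S + (-4 + 20/3))/(S - 1) = (S + (-4 + 20*(⅓)))/(-1 + S) = (S + (-4 + 20/3))/(-1 + S) = (S + 8/3)/(-1 + S) = (8/3 + S)/(-1 + S))
(R(-16) + 175)² = ((8/3 - 16)/(-1 - 16) + 175)² = (-40/3/(-17) + 175)² = (-1/17*(-40/3) + 175)² = (40/51 + 175)² = (8965/51)² = 80371225/2601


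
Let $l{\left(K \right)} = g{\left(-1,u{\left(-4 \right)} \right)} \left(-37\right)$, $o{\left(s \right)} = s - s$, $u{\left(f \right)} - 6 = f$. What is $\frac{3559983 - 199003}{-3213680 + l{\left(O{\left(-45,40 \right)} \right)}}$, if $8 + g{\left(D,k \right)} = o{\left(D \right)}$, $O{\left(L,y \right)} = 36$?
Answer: $- \frac{840245}{803346} \approx -1.0459$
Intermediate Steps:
$u{\left(f \right)} = 6 + f$
$o{\left(s \right)} = 0$
$g{\left(D,k \right)} = -8$ ($g{\left(D,k \right)} = -8 + 0 = -8$)
$l{\left(K \right)} = 296$ ($l{\left(K \right)} = \left(-8\right) \left(-37\right) = 296$)
$\frac{3559983 - 199003}{-3213680 + l{\left(O{\left(-45,40 \right)} \right)}} = \frac{3559983 - 199003}{-3213680 + 296} = \frac{3360980}{-3213384} = 3360980 \left(- \frac{1}{3213384}\right) = - \frac{840245}{803346}$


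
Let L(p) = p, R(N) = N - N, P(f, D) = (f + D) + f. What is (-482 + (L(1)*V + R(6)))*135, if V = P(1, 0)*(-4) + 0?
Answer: -66150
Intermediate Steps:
P(f, D) = D + 2*f (P(f, D) = (D + f) + f = D + 2*f)
V = -8 (V = (0 + 2*1)*(-4) + 0 = (0 + 2)*(-4) + 0 = 2*(-4) + 0 = -8 + 0 = -8)
R(N) = 0
(-482 + (L(1)*V + R(6)))*135 = (-482 + (1*(-8) + 0))*135 = (-482 + (-8 + 0))*135 = (-482 - 8)*135 = -490*135 = -66150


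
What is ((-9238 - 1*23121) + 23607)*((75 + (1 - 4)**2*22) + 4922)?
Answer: -45466640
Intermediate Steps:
((-9238 - 1*23121) + 23607)*((75 + (1 - 4)**2*22) + 4922) = ((-9238 - 23121) + 23607)*((75 + (-3)**2*22) + 4922) = (-32359 + 23607)*((75 + 9*22) + 4922) = -8752*((75 + 198) + 4922) = -8752*(273 + 4922) = -8752*5195 = -45466640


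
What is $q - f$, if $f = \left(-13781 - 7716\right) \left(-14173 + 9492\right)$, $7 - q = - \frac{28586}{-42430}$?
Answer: $- \frac{2134811366043}{21215} \approx -1.0063 \cdot 10^{8}$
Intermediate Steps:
$q = \frac{134212}{21215}$ ($q = 7 - - \frac{28586}{-42430} = 7 - \left(-28586\right) \left(- \frac{1}{42430}\right) = 7 - \frac{14293}{21215} = \frac{134212}{21215} \approx 6.3263$)
$f = 100627457$ ($f = \left(-21497\right) \left(-4681\right) = 100627457$)
$q - f = \frac{134212}{21215} - 100627457 = - \frac{2134811366043}{21215}$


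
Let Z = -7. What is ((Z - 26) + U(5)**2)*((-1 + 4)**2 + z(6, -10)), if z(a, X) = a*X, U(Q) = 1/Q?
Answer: 42024/25 ≈ 1681.0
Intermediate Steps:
U(Q) = 1/Q
z(a, X) = X*a
((Z - 26) + U(5)**2)*((-1 + 4)**2 + z(6, -10)) = ((-7 - 26) + (1/5)**2)*((-1 + 4)**2 - 10*6) = (-33 + (1/5)**2)*(3**2 - 60) = (-33 + 1/25)*(9 - 60) = -824/25*(-51) = 42024/25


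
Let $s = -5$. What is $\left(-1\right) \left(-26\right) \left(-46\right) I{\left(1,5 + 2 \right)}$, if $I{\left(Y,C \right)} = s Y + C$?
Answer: $-2392$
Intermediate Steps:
$I{\left(Y,C \right)} = C - 5 Y$ ($I{\left(Y,C \right)} = - 5 Y + C = C - 5 Y$)
$\left(-1\right) \left(-26\right) \left(-46\right) I{\left(1,5 + 2 \right)} = \left(-1\right) \left(-26\right) \left(-46\right) \left(\left(5 + 2\right) - 5\right) = 26 \left(-46\right) \left(7 - 5\right) = \left(-1196\right) 2 = -2392$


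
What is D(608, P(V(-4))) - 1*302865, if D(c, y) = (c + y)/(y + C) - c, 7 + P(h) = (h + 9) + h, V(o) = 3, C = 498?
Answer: -6979851/23 ≈ -3.0347e+5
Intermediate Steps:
P(h) = 2 + 2*h (P(h) = -7 + ((h + 9) + h) = -7 + ((9 + h) + h) = -7 + (9 + 2*h) = 2 + 2*h)
D(c, y) = -c + (c + y)/(498 + y) (D(c, y) = (c + y)/(y + 498) - c = (c + y)/(498 + y) - c = -c + (c + y)/(498 + y))
D(608, P(V(-4))) - 1*302865 = ((2 + 2*3) - 497*608 - 1*608*(2 + 2*3))/(498 + (2 + 2*3)) - 1*302865 = ((2 + 6) - 302176 - 1*608*(2 + 6))/(498 + (2 + 6)) - 302865 = (8 - 302176 - 1*608*8)/(498 + 8) - 302865 = (8 - 302176 - 4864)/506 - 302865 = (1/506)*(-307032) - 302865 = -13956/23 - 302865 = -6979851/23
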